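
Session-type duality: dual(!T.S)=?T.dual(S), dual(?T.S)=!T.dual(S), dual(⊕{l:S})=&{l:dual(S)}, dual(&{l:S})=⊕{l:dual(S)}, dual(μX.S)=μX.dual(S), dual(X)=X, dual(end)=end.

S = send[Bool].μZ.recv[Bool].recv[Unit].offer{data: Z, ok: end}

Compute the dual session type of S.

recv[Bool].μZ.send[Bool].send[Unit].select{data: Z, ok: end}

send[Bool] = recv[Bool]
  μZ = μZ  (binder kept)
    recv[Bool] = send[Bool]
      recv[Unit] = send[Unit]
        offer{data,ok} = select{data,ok}  (&→⊕)
          • data:
            Z self-dual
          • ok:
            end self-dual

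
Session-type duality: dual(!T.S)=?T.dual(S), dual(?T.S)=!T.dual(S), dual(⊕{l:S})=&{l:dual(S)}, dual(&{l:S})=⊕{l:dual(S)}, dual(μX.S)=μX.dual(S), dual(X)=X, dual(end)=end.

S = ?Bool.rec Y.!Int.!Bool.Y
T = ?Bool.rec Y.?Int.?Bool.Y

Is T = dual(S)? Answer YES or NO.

NO

?Bool ‖ ?Bool  ✗ same direction on both sides — not dual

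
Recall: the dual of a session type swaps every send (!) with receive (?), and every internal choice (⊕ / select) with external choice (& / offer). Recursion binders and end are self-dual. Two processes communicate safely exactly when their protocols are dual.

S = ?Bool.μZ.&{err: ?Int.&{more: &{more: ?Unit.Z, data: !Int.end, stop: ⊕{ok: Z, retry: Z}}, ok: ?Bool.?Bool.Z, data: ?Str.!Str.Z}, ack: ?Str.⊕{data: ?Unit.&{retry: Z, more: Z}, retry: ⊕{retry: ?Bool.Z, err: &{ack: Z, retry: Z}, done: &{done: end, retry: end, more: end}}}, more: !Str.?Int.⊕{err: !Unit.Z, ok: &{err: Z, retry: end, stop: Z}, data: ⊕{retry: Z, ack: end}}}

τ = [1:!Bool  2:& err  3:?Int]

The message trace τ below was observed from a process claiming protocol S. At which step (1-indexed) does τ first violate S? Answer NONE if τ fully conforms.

@1 got !Bool, protocol expects ?Bool  ✗

1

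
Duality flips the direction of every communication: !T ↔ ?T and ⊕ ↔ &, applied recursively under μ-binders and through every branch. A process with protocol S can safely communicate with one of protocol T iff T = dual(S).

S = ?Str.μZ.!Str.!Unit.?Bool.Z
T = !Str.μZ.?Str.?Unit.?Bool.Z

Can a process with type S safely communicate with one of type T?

NO

?Str vs !Str  match
  μZ vs μZ  match (μ self-dual)
    !Str vs ?Str  match
      !Unit vs ?Unit  match
        ?Bool vs ?Bool  ✗ same direction on both sides — not dual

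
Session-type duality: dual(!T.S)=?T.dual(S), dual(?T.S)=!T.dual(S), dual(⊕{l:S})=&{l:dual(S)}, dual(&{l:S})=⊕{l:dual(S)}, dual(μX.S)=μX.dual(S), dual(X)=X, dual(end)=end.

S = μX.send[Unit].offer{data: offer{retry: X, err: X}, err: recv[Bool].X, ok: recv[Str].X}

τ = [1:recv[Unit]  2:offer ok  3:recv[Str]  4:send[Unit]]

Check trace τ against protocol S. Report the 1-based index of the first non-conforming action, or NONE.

1

step 1: got recv[Unit], protocol expects send[Unit]  ✗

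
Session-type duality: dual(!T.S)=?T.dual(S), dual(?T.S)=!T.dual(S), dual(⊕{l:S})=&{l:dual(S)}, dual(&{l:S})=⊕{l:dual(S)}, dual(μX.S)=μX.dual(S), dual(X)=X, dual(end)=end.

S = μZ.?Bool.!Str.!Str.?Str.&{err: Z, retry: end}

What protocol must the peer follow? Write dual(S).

μZ.!Bool.?Str.?Str.!Str.⊕{err: Z, retry: end}

μZ = μZ  (binder kept)
  ?Bool = !Bool
    !Str = ?Str
      !Str = ?Str
        ?Str = !Str
          &{err,retry} = ⊕{err,retry}  (external→internal)
            • err:
              Z self-dual
            • retry:
              end self-dual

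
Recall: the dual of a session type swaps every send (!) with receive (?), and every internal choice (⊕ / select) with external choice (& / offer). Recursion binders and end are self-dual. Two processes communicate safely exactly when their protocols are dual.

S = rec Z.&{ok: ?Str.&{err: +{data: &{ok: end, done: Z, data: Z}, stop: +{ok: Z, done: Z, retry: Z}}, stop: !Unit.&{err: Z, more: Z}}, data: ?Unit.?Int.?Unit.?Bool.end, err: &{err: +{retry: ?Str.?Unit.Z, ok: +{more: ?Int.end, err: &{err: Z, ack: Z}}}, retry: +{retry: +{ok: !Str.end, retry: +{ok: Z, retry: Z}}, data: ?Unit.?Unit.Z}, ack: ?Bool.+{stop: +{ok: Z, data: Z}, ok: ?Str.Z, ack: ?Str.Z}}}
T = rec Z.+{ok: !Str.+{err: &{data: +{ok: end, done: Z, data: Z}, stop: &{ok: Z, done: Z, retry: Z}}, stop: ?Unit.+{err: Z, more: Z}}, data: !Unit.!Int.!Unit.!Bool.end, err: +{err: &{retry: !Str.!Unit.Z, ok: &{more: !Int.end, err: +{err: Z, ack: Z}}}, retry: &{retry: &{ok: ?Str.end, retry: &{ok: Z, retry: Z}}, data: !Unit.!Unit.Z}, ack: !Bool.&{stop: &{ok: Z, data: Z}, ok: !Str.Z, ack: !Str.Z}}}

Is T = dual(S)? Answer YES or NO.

YES

rec Z | rec Z  ok (binder kept)
  &{ok,data,err} | +{ok,data,err}  ok same labels
    [ok]
      ?Str | !Str  ok
        &{err,stop} | +{err,stop}  ok same labels
          [err]
            +{data,stop} | &{data,stop}  ok same labels
              [data]
                &{ok,done,data} | +{ok,done,data}  ok same labels
                  [ok]
                    end | end  ok
                  [done]
                    Z | Z  ok
                  [data]
                    Z | Z  ok
              [stop]
                +{ok,done,retry} | &{ok,done,retry}  ok same labels
                  [ok]
                    Z | Z  ok
                  [done]
                    Z | Z  ok
                  [retry]
                    Z | Z  ok
          [stop]
            !Unit | ?Unit  ok
              &{err,more} | +{err,more}  ok same labels
                [err]
                  Z | Z  ok
                [more]
                  Z | Z  ok
    [data]
      ?Unit | !Unit  ok
        ?Int | !Int  ok
          ?Unit | !Unit  ok
            ?Bool | !Bool  ok
              end | end  ok
    [err]
      &{err,retry,ack} | +{err,retry,ack}  ok same labels
        [err]
          +{retry,ok} | &{retry,ok}  ok same labels
            [retry]
              ?Str | !Str  ok
                ?Unit | !Unit  ok
                  Z | Z  ok
            [ok]
              +{more,err} | &{more,err}  ok same labels
                [more]
                  ?Int | !Int  ok
                    end | end  ok
                [err]
                  &{err,ack} | +{err,ack}  ok same labels
                    [err]
                      Z | Z  ok
                    [ack]
                      Z | Z  ok
        [retry]
          +{retry,data} | &{retry,data}  ok same labels
            [retry]
              +{ok,retry} | &{ok,retry}  ok same labels
                [ok]
                  !Str | ?Str  ok
                    end | end  ok
                [retry]
                  +{ok,retry} | &{ok,retry}  ok same labels
                    [ok]
                      Z | Z  ok
                    [retry]
                      Z | Z  ok
            [data]
              ?Unit | !Unit  ok
                ?Unit | !Unit  ok
                  Z | Z  ok
        [ack]
          ?Bool | !Bool  ok
            +{stop,ok,ack} | &{stop,ok,ack}  ok same labels
              [stop]
                +{ok,data} | &{ok,data}  ok same labels
                  [ok]
                    Z | Z  ok
                  [data]
                    Z | Z  ok
              [ok]
                ?Str | !Str  ok
                  Z | Z  ok
              [ack]
                ?Str | !Str  ok
                  Z | Z  ok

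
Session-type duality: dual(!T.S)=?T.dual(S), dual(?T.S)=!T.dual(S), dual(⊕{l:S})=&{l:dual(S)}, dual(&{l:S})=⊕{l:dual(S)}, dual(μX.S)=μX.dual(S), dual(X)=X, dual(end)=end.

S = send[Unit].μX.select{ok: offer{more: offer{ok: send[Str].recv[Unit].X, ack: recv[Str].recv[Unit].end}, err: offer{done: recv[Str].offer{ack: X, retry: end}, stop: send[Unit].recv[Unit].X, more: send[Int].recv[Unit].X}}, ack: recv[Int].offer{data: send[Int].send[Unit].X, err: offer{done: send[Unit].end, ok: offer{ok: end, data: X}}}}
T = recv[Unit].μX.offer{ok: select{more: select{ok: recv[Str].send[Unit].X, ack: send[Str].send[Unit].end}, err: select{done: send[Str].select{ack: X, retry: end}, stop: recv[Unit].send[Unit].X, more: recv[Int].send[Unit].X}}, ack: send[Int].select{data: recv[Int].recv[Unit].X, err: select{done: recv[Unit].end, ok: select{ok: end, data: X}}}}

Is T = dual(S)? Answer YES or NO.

YES

send[Unit] | recv[Unit]  ✓
  μX | μX  ✓ (rec unchanged)
    select{ok,ack} | offer{ok,ack}  ✓ same labels
      [ok]
        offer{more,err} | select{more,err}  ✓ same labels
          [more]
            offer{ok,ack} | select{ok,ack}  ✓ same labels
              [ok]
                send[Str] | recv[Str]  ✓
                  recv[Unit] | send[Unit]  ✓
                    X | X  ✓
              [ack]
                recv[Str] | send[Str]  ✓
                  recv[Unit] | send[Unit]  ✓
                    end | end  ✓
          [err]
            offer{done,stop,more} | select{done,stop,more}  ✓ same labels
              [done]
                recv[Str] | send[Str]  ✓
                  offer{ack,retry} | select{ack,retry}  ✓ same labels
                    [ack]
                      X | X  ✓
                    [retry]
                      end | end  ✓
              [stop]
                send[Unit] | recv[Unit]  ✓
                  recv[Unit] | send[Unit]  ✓
                    X | X  ✓
              [more]
                send[Int] | recv[Int]  ✓
                  recv[Unit] | send[Unit]  ✓
                    X | X  ✓
      [ack]
        recv[Int] | send[Int]  ✓
          offer{data,err} | select{data,err}  ✓ same labels
            [data]
              send[Int] | recv[Int]  ✓
                send[Unit] | recv[Unit]  ✓
                  X | X  ✓
            [err]
              offer{done,ok} | select{done,ok}  ✓ same labels
                [done]
                  send[Unit] | recv[Unit]  ✓
                    end | end  ✓
                [ok]
                  offer{ok,data} | select{ok,data}  ✓ same labels
                    [ok]
                      end | end  ✓
                    [data]
                      X | X  ✓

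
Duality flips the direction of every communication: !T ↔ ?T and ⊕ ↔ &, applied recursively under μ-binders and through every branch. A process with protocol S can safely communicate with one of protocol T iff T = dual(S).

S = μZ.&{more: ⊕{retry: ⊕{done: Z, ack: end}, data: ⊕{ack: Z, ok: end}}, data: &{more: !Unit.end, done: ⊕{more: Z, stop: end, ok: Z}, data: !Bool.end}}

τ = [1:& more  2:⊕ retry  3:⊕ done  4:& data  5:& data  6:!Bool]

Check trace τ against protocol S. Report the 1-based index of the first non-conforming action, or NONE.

[1] & more  ok  residual = ⊕{retry: ⊕{done: μZ.…, ack: end}, data: ⊕{ack: μZ.…, ok: end}}
[2] ⊕ retry  ok  residual = ⊕{done: μZ.…, ack: end}
[3] ⊕ done  ok  residual = μZ.…
[4] & data  ok  residual = &{more: !Unit.end, done: ⊕{more: μZ.…, stop: end, ok: μZ.…}, data: !Bool.end}
[5] & data  ok  residual = !Bool.end
[6] !Bool  ok  residual = end
all 6 steps conform

NONE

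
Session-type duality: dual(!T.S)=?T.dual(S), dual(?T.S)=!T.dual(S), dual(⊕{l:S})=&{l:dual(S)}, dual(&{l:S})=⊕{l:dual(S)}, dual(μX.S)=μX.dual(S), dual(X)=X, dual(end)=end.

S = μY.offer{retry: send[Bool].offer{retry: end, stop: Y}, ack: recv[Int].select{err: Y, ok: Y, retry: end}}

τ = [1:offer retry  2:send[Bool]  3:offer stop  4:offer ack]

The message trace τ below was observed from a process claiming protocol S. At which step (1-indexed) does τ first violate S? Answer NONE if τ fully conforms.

NONE

[1] offer retry  ok  residual = send[Bool].offer{retry: end, stop: μY.…}
[2] send[Bool]  ok  residual = offer{retry: end, stop: μY.…}
[3] offer stop  ok  residual = μY.…
[4] offer ack  ok  residual = recv[Int].select{err: μY.…, ok: μY.…, retry: end}
trace exhausted — no violation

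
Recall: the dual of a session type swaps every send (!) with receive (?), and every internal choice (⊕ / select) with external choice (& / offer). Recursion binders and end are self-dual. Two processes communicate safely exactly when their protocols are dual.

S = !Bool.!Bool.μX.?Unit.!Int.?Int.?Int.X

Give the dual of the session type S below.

?Bool.?Bool.μX.!Unit.?Int.!Int.!Int.X

!Bool ↦ ?Bool
  !Bool ↦ ?Bool
    μX ↦ μX  (binder kept)
      ?Unit ↦ !Unit
        !Int ↦ ?Int
          ?Int ↦ !Int
            ?Int ↦ !Int
              X self-dual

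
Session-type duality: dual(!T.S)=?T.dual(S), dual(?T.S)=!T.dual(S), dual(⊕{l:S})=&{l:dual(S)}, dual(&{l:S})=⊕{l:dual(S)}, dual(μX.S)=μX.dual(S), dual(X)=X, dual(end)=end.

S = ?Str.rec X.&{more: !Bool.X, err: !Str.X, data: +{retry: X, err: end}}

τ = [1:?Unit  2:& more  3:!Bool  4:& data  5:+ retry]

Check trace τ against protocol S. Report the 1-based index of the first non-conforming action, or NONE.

[1] got ?Unit, protocol expects ?Str  ✗

1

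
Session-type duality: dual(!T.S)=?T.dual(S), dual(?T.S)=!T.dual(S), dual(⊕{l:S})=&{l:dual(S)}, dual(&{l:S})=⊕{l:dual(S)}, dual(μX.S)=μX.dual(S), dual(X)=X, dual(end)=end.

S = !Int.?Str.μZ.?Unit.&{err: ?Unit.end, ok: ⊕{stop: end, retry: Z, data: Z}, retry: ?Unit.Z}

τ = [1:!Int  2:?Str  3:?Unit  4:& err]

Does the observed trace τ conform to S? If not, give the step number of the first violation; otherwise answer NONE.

@1 !Int  ✓  now at ?Str.μZ.…
@2 ?Str  ✓  now at μZ.…
@3 ?Unit  ✓  now at &{err: ?Unit.end, ok: ⊕{stop: end, retry: μZ.…, data: μZ.…}, retry: ?Unit.μZ.…}
@4 & err  ✓  now at ?Unit.end
τ conforms to S (length 4)

NONE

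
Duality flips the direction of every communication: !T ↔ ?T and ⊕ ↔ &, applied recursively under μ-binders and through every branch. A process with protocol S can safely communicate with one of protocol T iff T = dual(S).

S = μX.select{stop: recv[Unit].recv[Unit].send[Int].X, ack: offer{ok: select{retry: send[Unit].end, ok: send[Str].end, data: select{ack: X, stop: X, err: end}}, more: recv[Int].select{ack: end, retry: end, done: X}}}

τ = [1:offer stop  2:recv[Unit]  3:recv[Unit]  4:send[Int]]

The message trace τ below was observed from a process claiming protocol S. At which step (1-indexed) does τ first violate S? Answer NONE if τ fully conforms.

1

@1 got offer stop, protocol expects select stop or select ack  ✗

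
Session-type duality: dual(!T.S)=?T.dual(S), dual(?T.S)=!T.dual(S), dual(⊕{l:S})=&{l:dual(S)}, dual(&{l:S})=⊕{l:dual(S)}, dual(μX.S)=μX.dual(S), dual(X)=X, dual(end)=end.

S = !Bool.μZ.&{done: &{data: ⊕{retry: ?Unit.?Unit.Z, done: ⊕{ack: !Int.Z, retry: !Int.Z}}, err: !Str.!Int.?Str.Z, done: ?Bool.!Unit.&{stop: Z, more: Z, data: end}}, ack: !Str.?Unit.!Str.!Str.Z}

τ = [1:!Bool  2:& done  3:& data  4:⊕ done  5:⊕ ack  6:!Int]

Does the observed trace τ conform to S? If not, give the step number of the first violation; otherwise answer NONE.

@1 !Bool  ✓  state: μZ.…
@2 & done  ✓  state: &{data: ⊕{retry: ?Unit.?Unit.μZ.…, done: ⊕{ack: !Int.μZ.…, retry: !Int.μZ.…}}, err: !Str.!Int.?Str.μZ.…, done: ?Bool.!Unit.&{stop: μZ.…, more: μZ.…, data: end}}
@3 & data  ✓  state: ⊕{retry: ?Unit.?Unit.μZ.…, done: ⊕{ack: !Int.μZ.…, retry: !Int.μZ.…}}
@4 ⊕ done  ✓  state: ⊕{ack: !Int.μZ.…, retry: !Int.μZ.…}
@5 ⊕ ack  ✓  state: !Int.μZ.…
@6 !Int  ✓  state: μZ.…
trace exhausted — no violation

NONE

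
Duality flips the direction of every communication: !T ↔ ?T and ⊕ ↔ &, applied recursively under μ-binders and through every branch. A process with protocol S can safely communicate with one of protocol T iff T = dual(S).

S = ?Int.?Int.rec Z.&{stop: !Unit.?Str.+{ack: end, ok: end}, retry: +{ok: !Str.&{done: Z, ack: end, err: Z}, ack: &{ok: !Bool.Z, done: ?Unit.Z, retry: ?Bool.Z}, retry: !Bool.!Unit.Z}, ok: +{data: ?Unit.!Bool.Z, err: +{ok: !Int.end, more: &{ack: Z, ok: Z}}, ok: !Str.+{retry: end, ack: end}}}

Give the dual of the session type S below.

!Int.!Int.rec Z.+{stop: ?Unit.!Str.&{ack: end, ok: end}, retry: &{ok: ?Str.+{done: Z, ack: end, err: Z}, ack: +{ok: ?Bool.Z, done: !Unit.Z, retry: !Bool.Z}, retry: ?Bool.?Unit.Z}, ok: &{data: !Unit.?Bool.Z, err: &{ok: ?Int.end, more: +{ack: Z, ok: Z}}, ok: ?Str.&{retry: end, ack: end}}}

?Int ↦ !Int
  ?Int ↦ !Int
    rec Z ↦ rec Z  (μ self-dual)
      &{stop,retry,ok} ↦ +{stop,retry,ok}  (external→internal)
        • stop:
          !Unit ↦ ?Unit
            ?Str ↦ !Str
              +{ack,ok} ↦ &{ack,ok}  (⊕→&)
                • ack:
                  end ↦ end
                • ok:
                  end ↦ end
        • retry:
          +{ok,ack,retry} ↦ &{ok,ack,retry}  (⊕→&)
            • ok:
              !Str ↦ ?Str
                &{done,ack,err} ↦ +{done,ack,err}  (external→internal)
                  • done:
                    Z ↦ Z
                  • ack:
                    end ↦ end
                  • err:
                    Z ↦ Z
            • ack:
              &{ok,done,retry} ↦ +{ok,done,retry}  (external→internal)
                • ok:
                  !Bool ↦ ?Bool
                    Z ↦ Z
                • done:
                  ?Unit ↦ !Unit
                    Z ↦ Z
                • retry:
                  ?Bool ↦ !Bool
                    Z ↦ Z
            • retry:
              !Bool ↦ ?Bool
                !Unit ↦ ?Unit
                  Z ↦ Z
        • ok:
          +{data,err,ok} ↦ &{data,err,ok}  (⊕→&)
            • data:
              ?Unit ↦ !Unit
                !Bool ↦ ?Bool
                  Z ↦ Z
            • err:
              +{ok,more} ↦ &{ok,more}  (⊕→&)
                • ok:
                  !Int ↦ ?Int
                    end ↦ end
                • more:
                  &{ack,ok} ↦ +{ack,ok}  (external→internal)
                    • ack:
                      Z ↦ Z
                    • ok:
                      Z ↦ Z
            • ok:
              !Str ↦ ?Str
                +{retry,ack} ↦ &{retry,ack}  (⊕→&)
                  • retry:
                    end ↦ end
                  • ack:
                    end ↦ end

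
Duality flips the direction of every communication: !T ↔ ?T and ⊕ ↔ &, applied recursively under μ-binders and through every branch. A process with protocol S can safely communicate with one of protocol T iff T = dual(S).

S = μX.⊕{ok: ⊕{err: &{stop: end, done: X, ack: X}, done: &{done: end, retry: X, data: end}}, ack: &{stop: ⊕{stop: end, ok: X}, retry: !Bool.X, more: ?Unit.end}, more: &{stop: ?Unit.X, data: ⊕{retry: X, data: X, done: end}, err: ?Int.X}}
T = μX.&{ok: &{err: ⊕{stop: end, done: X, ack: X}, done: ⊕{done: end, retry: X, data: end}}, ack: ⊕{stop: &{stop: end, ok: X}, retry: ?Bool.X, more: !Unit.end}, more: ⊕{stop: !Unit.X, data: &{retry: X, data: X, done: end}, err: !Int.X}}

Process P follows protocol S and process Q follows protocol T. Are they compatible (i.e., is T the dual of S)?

μX vs μX  match (binder kept)
  ⊕{ok,ack,more} vs &{ok,ack,more}  match same labels
    [ok]
      ⊕{err,done} vs &{err,done}  match same labels
        [err]
          &{stop,done,ack} vs ⊕{stop,done,ack}  match same labels
            [stop]
              end vs end  match
            [done]
              X vs X  match
            [ack]
              X vs X  match
        [done]
          &{done,retry,data} vs ⊕{done,retry,data}  match same labels
            [done]
              end vs end  match
            [retry]
              X vs X  match
            [data]
              end vs end  match
    [ack]
      &{stop,retry,more} vs ⊕{stop,retry,more}  match same labels
        [stop]
          ⊕{stop,ok} vs &{stop,ok}  match same labels
            [stop]
              end vs end  match
            [ok]
              X vs X  match
        [retry]
          !Bool vs ?Bool  match
            X vs X  match
        [more]
          ?Unit vs !Unit  match
            end vs end  match
    [more]
      &{stop,data,err} vs ⊕{stop,data,err}  match same labels
        [stop]
          ?Unit vs !Unit  match
            X vs X  match
        [data]
          ⊕{retry,data,done} vs &{retry,data,done}  match same labels
            [retry]
              X vs X  match
            [data]
              X vs X  match
            [done]
              end vs end  match
        [err]
          ?Int vs !Int  match
            X vs X  match

YES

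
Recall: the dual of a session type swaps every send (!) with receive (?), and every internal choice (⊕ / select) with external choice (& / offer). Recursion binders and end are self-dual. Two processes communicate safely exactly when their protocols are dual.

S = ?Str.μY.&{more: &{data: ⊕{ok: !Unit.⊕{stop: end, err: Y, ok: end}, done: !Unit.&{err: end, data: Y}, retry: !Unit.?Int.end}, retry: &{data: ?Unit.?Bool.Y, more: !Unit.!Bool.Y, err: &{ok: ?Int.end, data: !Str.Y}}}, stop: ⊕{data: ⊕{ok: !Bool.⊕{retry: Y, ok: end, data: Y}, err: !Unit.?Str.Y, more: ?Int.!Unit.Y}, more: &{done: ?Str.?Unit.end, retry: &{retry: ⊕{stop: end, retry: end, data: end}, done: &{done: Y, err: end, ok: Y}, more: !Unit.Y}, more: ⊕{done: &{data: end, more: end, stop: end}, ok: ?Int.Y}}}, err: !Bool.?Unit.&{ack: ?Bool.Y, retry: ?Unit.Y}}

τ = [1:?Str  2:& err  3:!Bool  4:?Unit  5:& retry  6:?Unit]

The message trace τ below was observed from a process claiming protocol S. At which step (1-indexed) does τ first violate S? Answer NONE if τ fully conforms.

step 1: ?Str  ✓  residual = μY.…
step 2: & err  ✓  residual = !Bool.?Unit.&{ack: ?Bool.μY.…, retry: ?Unit.μY.…}
step 3: !Bool  ✓  residual = ?Unit.&{ack: ?Bool.μY.…, retry: ?Unit.μY.…}
step 4: ?Unit  ✓  residual = &{ack: ?Bool.μY.…, retry: ?Unit.μY.…}
step 5: & retry  ✓  residual = ?Unit.μY.…
step 6: ?Unit  ✓  residual = μY.…
all 6 steps conform

NONE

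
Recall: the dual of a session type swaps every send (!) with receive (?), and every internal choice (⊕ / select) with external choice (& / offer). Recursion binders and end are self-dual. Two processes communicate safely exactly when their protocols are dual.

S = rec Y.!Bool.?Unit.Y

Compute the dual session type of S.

rec Y = rec Y  (μ self-dual)
  !Bool = ?Bool
    ?Unit = !Unit
      Y ↦ Y

rec Y.?Bool.!Unit.Y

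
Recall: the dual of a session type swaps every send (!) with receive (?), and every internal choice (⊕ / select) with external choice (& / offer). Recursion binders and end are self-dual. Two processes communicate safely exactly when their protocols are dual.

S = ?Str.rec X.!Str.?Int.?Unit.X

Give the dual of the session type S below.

?Str = !Str
  rec X = rec X  (binder kept)
    !Str = ?Str
      ?Int = !Int
        ?Unit = !Unit
          X ↦ X

!Str.rec X.?Str.!Int.!Unit.X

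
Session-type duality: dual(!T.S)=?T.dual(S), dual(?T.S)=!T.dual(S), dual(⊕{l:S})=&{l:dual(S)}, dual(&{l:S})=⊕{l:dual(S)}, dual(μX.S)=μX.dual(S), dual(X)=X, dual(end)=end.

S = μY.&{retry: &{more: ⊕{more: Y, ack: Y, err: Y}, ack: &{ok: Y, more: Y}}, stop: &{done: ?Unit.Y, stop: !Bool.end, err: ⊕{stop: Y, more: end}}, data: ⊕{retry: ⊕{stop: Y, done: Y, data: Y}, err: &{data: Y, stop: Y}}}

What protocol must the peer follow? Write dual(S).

μY = μY  (μ self-dual)
  &{retry,stop,data} = ⊕{retry,stop,data}  (external→internal)
    [retry]
      &{more,ack} = ⊕{more,ack}  (external→internal)
        [more]
          ⊕{more,ack,err} = &{more,ack,err}  (internal→external)
            [more]
              Y ↦ Y
            [ack]
              Y ↦ Y
            [err]
              Y ↦ Y
        [ack]
          &{ok,more} = ⊕{ok,more}  (external→internal)
            [ok]
              Y ↦ Y
            [more]
              Y ↦ Y
    [stop]
      &{done,stop,err} = ⊕{done,stop,err}  (external→internal)
        [done]
          ?Unit = !Unit
            Y ↦ Y
        [stop]
          !Bool = ?Bool
            end ↦ end
        [err]
          ⊕{stop,more} = &{stop,more}  (internal→external)
            [stop]
              Y ↦ Y
            [more]
              end ↦ end
    [data]
      ⊕{retry,err} = &{retry,err}  (internal→external)
        [retry]
          ⊕{stop,done,data} = &{stop,done,data}  (internal→external)
            [stop]
              Y ↦ Y
            [done]
              Y ↦ Y
            [data]
              Y ↦ Y
        [err]
          &{data,stop} = ⊕{data,stop}  (external→internal)
            [data]
              Y ↦ Y
            [stop]
              Y ↦ Y

μY.⊕{retry: ⊕{more: &{more: Y, ack: Y, err: Y}, ack: ⊕{ok: Y, more: Y}}, stop: ⊕{done: !Unit.Y, stop: ?Bool.end, err: &{stop: Y, more: end}}, data: &{retry: &{stop: Y, done: Y, data: Y}, err: ⊕{data: Y, stop: Y}}}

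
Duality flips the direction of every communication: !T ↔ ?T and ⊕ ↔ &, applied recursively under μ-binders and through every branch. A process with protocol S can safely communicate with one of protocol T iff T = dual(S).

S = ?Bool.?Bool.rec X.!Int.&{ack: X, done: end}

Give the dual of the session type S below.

!Bool.!Bool.rec X.?Int.+{ack: X, done: end}

?Bool ↦ !Bool
  ?Bool ↦ !Bool
    rec X ↦ rec X  (binder kept)
      !Int ↦ ?Int
        &{ack,done} ↦ +{ack,done}  (offer→select)
          case ack:
            X self-dual
          case done:
            end self-dual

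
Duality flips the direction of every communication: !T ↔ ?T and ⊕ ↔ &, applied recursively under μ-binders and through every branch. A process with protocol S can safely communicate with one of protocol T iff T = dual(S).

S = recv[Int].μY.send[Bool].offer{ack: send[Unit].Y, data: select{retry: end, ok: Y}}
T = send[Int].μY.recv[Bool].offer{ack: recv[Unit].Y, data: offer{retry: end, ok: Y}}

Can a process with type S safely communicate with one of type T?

recv[Int] vs send[Int]  ✓
  μY vs μY  ✓ (rec unchanged)
    send[Bool] vs recv[Bool]  ✓
      offer{ack,data} vs offer{ack,data}  ✗ choice polarity not flipped — not dual

NO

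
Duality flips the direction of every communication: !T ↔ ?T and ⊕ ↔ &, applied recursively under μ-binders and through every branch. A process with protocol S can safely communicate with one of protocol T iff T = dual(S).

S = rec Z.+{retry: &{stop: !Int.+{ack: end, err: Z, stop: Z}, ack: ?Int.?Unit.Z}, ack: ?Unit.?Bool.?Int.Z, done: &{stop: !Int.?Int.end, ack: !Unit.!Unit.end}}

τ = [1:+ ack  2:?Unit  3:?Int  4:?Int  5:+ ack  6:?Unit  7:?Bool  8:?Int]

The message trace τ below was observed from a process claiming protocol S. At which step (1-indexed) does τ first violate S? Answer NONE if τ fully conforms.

3

@1 + ack  ✓  cont: ?Unit.?Bool.?Int.rec Z.…
@2 ?Unit  ✓  cont: ?Bool.?Int.rec Z.…
@3 got ?Int, protocol expects ?Bool  ✗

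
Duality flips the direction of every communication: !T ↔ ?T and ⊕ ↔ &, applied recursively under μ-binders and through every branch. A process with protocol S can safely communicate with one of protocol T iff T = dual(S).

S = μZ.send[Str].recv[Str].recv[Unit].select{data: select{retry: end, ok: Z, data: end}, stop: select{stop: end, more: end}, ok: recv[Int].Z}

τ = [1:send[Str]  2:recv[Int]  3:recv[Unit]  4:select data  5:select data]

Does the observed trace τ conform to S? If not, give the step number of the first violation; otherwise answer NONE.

2

@1 send[Str]  ok  now at recv[Str].recv[Unit].select{data: select{retry: end, ok: μZ.…, data: end}, stop: select{stop: end, more: end}, ok: recv[Int].μZ.…}
@2 got recv[Int], protocol expects recv[Str]  ✗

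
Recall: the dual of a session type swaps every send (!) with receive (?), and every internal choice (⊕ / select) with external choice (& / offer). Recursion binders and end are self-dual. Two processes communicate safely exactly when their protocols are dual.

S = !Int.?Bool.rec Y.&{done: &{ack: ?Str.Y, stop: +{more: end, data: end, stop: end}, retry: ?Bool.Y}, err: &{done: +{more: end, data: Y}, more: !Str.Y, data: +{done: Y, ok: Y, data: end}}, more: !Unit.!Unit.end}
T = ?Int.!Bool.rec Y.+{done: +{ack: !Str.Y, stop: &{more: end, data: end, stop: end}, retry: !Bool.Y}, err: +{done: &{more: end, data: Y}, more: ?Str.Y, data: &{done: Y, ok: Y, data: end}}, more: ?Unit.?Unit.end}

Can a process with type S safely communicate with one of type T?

!Int | ?Int  match
  ?Bool | !Bool  match
    rec Y | rec Y  match (rec unchanged)
      &{done,err,more} | +{done,err,more}  match label sets agree
        case done:
          &{ack,stop,retry} | +{ack,stop,retry}  match label sets agree
            case ack:
              ?Str | !Str  match
                Y | Y  match
            case stop:
              +{more,data,stop} | &{more,data,stop}  match label sets agree
                case more:
                  end | end  match
                case data:
                  end | end  match
                case stop:
                  end | end  match
            case retry:
              ?Bool | !Bool  match
                Y | Y  match
        case err:
          &{done,more,data} | +{done,more,data}  match label sets agree
            case done:
              +{more,data} | &{more,data}  match label sets agree
                case more:
                  end | end  match
                case data:
                  Y | Y  match
            case more:
              !Str | ?Str  match
                Y | Y  match
            case data:
              +{done,ok,data} | &{done,ok,data}  match label sets agree
                case done:
                  Y | Y  match
                case ok:
                  Y | Y  match
                case data:
                  end | end  match
        case more:
          !Unit | ?Unit  match
            !Unit | ?Unit  match
              end | end  match

YES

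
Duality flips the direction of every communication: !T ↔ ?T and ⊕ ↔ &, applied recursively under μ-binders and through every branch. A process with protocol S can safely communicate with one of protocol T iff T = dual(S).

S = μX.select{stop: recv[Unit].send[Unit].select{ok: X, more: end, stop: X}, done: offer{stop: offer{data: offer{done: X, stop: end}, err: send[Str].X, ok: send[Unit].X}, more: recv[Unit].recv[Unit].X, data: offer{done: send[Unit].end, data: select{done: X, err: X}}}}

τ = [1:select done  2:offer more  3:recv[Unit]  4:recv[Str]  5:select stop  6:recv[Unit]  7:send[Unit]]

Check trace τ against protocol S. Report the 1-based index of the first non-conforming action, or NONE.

4

[1] select done  ✓  now at offer{stop: offer{data: offer{done: μX.…, stop: end}, err: send[Str].μX.…, ok: send[Unit].μX.…}, more: recv[Unit].recv[Unit].μX.…, data: offer{done: send[Unit].end, data: select{done: μX.…, err: μX.…}}}
[2] offer more  ✓  now at recv[Unit].recv[Unit].μX.…
[3] recv[Unit]  ✓  now at recv[Unit].μX.…
[4] got recv[Str], protocol expects recv[Unit]  ✗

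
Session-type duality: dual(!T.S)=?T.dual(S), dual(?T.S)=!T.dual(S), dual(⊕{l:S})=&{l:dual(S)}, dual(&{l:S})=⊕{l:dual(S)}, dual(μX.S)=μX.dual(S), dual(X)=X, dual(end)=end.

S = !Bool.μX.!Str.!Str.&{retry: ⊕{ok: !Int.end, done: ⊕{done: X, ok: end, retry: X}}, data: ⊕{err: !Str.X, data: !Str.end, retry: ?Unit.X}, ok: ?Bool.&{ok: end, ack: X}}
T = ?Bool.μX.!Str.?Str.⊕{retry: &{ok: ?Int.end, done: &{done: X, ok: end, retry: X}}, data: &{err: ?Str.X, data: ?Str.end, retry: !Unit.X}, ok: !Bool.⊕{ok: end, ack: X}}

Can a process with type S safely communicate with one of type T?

NO

!Bool vs ?Bool  ✓
  μX vs μX  ✓ (binder kept)
    !Str vs !Str  ✗ same direction on both sides — not dual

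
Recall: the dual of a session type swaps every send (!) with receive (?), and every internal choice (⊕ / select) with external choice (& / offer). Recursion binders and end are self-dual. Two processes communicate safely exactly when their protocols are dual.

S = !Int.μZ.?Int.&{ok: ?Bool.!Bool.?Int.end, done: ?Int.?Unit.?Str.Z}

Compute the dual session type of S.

!Int = ?Int
  μZ = μZ  (rec unchanged)
    ?Int = !Int
      &{ok,done} = ⊕{ok,done}  (external→internal)
        case ok:
          ?Bool = !Bool
            !Bool = ?Bool
              ?Int = !Int
                end self-dual
        case done:
          ?Int = !Int
            ?Unit = !Unit
              ?Str = !Str
                Z self-dual

?Int.μZ.!Int.⊕{ok: !Bool.?Bool.!Int.end, done: !Int.!Unit.!Str.Z}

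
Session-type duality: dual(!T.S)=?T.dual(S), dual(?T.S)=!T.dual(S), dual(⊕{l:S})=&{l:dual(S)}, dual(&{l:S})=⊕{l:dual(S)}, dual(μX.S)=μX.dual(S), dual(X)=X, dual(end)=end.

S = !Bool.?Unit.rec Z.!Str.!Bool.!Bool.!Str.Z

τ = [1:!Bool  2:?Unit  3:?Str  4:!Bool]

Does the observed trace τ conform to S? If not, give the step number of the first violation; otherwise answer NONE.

3

@1 !Bool  match  cont: ?Unit.rec Z.…
@2 ?Unit  match  cont: rec Z.…
@3 got ?Str, protocol expects !Str  ✗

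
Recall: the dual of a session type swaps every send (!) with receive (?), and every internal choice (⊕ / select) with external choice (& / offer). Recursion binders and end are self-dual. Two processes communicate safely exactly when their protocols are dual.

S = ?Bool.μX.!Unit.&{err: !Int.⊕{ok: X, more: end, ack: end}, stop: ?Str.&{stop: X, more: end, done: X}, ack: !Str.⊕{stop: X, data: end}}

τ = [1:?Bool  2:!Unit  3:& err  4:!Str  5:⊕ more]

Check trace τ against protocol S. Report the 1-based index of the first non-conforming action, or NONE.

[1] ?Bool  ✓  now at μX.…
[2] !Unit  ✓  now at &{err: !Int.⊕{ok: μX.…, more: end, ack: end}, stop: ?Str.&{stop: μX.…, more: end, done: μX.…}, ack: !Str.⊕{stop: μX.…, data: end}}
[3] & err  ✓  now at !Int.⊕{ok: μX.…, more: end, ack: end}
[4] got !Str, protocol expects !Int  ✗

4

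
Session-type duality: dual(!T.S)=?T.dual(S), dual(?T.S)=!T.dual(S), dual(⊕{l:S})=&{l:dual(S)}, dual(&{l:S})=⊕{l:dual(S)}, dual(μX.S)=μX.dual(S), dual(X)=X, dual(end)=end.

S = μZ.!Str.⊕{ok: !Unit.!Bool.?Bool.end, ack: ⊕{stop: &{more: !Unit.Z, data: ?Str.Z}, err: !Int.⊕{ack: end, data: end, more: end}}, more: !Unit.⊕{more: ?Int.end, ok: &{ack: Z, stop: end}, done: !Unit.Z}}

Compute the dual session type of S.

μZ ↦ μZ  (binder kept)
  !Str ↦ ?Str
    ⊕{ok,ack,more} ↦ &{ok,ack,more}  (internal→external)
      case ok:
        !Unit ↦ ?Unit
          !Bool ↦ ?Bool
            ?Bool ↦ !Bool
              dual(end) = end
      case ack:
        ⊕{stop,err} ↦ &{stop,err}  (internal→external)
          case stop:
            &{more,data} ↦ ⊕{more,data}  (external→internal)
              case more:
                !Unit ↦ ?Unit
                  dual(Z) = Z
              case data:
                ?Str ↦ !Str
                  dual(Z) = Z
          case err:
            !Int ↦ ?Int
              ⊕{ack,data,more} ↦ &{ack,data,more}  (internal→external)
                case ack:
                  dual(end) = end
                case data:
                  dual(end) = end
                case more:
                  dual(end) = end
      case more:
        !Unit ↦ ?Unit
          ⊕{more,ok,done} ↦ &{more,ok,done}  (internal→external)
            case more:
              ?Int ↦ !Int
                dual(end) = end
            case ok:
              &{ack,stop} ↦ ⊕{ack,stop}  (external→internal)
                case ack:
                  dual(Z) = Z
                case stop:
                  dual(end) = end
            case done:
              !Unit ↦ ?Unit
                dual(Z) = Z

μZ.?Str.&{ok: ?Unit.?Bool.!Bool.end, ack: &{stop: ⊕{more: ?Unit.Z, data: !Str.Z}, err: ?Int.&{ack: end, data: end, more: end}}, more: ?Unit.&{more: !Int.end, ok: ⊕{ack: Z, stop: end}, done: ?Unit.Z}}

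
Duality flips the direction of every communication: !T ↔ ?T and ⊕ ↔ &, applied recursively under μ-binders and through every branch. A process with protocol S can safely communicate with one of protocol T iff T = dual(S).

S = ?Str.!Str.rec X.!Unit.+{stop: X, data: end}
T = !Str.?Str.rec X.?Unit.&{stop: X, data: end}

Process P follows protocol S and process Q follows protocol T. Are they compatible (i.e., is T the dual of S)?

YES

?Str | !Str  match
  !Str | ?Str  match
    rec X | rec X  match (rec unchanged)
      !Unit | ?Unit  match
        +{stop,data} | &{stop,data}  match labels match
          • stop:
            X | X  match
          • data:
            end | end  match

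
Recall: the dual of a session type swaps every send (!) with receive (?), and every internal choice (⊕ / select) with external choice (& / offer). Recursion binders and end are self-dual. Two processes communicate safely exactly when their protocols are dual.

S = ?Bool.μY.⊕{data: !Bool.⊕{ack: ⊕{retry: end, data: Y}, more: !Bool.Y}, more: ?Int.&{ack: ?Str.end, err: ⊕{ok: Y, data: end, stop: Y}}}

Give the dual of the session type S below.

!Bool.μY.&{data: ?Bool.&{ack: &{retry: end, data: Y}, more: ?Bool.Y}, more: !Int.⊕{ack: !Str.end, err: &{ok: Y, data: end, stop: Y}}}

?Bool → !Bool
  μY → μY  (binder kept)
    ⊕{data,more} → &{data,more}  (⊕→&)
      • data:
        !Bool → ?Bool
          ⊕{ack,more} → &{ack,more}  (⊕→&)
            • ack:
              ⊕{retry,data} → &{retry,data}  (⊕→&)
                • retry:
                  dual(end) = end
                • data:
                  dual(Y) = Y
            • more:
              !Bool → ?Bool
                dual(Y) = Y
      • more:
        ?Int → !Int
          &{ack,err} → ⊕{ack,err}  (offer→select)
            • ack:
              ?Str → !Str
                dual(end) = end
            • err:
              ⊕{ok,data,stop} → &{ok,data,stop}  (⊕→&)
                • ok:
                  dual(Y) = Y
                • data:
                  dual(end) = end
                • stop:
                  dual(Y) = Y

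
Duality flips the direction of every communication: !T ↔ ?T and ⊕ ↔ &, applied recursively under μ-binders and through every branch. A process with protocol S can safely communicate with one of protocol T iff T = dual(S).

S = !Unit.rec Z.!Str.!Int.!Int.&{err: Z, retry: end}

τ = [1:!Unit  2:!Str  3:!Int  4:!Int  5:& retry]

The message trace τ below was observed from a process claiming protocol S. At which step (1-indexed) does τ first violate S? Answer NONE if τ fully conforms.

[1] !Unit  match  cont: rec Z.…
[2] !Str  match  cont: !Int.!Int.&{err: rec Z.…, retry: end}
[3] !Int  match  cont: !Int.&{err: rec Z.…, retry: end}
[4] !Int  match  cont: &{err: rec Z.…, retry: end}
[5] & retry  match  cont: end
τ conforms to S (length 5)

NONE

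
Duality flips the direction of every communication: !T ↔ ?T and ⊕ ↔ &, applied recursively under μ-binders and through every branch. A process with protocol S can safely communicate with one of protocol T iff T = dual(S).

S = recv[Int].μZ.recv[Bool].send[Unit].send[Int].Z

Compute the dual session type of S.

recv[Int] = send[Int]
  μZ = μZ  (rec unchanged)
    recv[Bool] = send[Bool]
      send[Unit] = recv[Unit]
        send[Int] = recv[Int]
          Z ↦ Z

send[Int].μZ.send[Bool].recv[Unit].recv[Int].Z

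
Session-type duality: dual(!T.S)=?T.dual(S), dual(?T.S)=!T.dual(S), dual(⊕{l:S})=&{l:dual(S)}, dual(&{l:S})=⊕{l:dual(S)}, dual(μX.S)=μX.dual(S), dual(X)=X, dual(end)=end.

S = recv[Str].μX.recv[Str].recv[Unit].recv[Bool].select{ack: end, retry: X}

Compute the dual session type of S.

recv[Str] → send[Str]
  μX → μX  (rec unchanged)
    recv[Str] → send[Str]
      recv[Unit] → send[Unit]
        recv[Bool] → send[Bool]
          select{ack,retry} → offer{ack,retry}  (select→offer)
            • ack:
              dual(end) = end
            • retry:
              dual(X) = X

send[Str].μX.send[Str].send[Unit].send[Bool].offer{ack: end, retry: X}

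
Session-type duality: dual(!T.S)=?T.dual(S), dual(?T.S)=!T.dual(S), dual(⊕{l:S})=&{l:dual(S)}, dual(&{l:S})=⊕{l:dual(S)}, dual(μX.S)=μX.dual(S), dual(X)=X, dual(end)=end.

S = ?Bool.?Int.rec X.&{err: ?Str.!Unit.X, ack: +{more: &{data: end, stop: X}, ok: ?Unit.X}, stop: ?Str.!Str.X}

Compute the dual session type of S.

?Bool → !Bool
  ?Int → !Int
    rec X → rec X  (rec unchanged)
      &{err,ack,stop} → +{err,ack,stop}  (offer→select)
        • err:
          ?Str → !Str
            !Unit → ?Unit
              X self-dual
        • ack:
          +{more,ok} → &{more,ok}  (internal→external)
            • more:
              &{data,stop} → +{data,stop}  (offer→select)
                • data:
                  end self-dual
                • stop:
                  X self-dual
            • ok:
              ?Unit → !Unit
                X self-dual
        • stop:
          ?Str → !Str
            !Str → ?Str
              X self-dual

!Bool.!Int.rec X.+{err: !Str.?Unit.X, ack: &{more: +{data: end, stop: X}, ok: !Unit.X}, stop: !Str.?Str.X}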